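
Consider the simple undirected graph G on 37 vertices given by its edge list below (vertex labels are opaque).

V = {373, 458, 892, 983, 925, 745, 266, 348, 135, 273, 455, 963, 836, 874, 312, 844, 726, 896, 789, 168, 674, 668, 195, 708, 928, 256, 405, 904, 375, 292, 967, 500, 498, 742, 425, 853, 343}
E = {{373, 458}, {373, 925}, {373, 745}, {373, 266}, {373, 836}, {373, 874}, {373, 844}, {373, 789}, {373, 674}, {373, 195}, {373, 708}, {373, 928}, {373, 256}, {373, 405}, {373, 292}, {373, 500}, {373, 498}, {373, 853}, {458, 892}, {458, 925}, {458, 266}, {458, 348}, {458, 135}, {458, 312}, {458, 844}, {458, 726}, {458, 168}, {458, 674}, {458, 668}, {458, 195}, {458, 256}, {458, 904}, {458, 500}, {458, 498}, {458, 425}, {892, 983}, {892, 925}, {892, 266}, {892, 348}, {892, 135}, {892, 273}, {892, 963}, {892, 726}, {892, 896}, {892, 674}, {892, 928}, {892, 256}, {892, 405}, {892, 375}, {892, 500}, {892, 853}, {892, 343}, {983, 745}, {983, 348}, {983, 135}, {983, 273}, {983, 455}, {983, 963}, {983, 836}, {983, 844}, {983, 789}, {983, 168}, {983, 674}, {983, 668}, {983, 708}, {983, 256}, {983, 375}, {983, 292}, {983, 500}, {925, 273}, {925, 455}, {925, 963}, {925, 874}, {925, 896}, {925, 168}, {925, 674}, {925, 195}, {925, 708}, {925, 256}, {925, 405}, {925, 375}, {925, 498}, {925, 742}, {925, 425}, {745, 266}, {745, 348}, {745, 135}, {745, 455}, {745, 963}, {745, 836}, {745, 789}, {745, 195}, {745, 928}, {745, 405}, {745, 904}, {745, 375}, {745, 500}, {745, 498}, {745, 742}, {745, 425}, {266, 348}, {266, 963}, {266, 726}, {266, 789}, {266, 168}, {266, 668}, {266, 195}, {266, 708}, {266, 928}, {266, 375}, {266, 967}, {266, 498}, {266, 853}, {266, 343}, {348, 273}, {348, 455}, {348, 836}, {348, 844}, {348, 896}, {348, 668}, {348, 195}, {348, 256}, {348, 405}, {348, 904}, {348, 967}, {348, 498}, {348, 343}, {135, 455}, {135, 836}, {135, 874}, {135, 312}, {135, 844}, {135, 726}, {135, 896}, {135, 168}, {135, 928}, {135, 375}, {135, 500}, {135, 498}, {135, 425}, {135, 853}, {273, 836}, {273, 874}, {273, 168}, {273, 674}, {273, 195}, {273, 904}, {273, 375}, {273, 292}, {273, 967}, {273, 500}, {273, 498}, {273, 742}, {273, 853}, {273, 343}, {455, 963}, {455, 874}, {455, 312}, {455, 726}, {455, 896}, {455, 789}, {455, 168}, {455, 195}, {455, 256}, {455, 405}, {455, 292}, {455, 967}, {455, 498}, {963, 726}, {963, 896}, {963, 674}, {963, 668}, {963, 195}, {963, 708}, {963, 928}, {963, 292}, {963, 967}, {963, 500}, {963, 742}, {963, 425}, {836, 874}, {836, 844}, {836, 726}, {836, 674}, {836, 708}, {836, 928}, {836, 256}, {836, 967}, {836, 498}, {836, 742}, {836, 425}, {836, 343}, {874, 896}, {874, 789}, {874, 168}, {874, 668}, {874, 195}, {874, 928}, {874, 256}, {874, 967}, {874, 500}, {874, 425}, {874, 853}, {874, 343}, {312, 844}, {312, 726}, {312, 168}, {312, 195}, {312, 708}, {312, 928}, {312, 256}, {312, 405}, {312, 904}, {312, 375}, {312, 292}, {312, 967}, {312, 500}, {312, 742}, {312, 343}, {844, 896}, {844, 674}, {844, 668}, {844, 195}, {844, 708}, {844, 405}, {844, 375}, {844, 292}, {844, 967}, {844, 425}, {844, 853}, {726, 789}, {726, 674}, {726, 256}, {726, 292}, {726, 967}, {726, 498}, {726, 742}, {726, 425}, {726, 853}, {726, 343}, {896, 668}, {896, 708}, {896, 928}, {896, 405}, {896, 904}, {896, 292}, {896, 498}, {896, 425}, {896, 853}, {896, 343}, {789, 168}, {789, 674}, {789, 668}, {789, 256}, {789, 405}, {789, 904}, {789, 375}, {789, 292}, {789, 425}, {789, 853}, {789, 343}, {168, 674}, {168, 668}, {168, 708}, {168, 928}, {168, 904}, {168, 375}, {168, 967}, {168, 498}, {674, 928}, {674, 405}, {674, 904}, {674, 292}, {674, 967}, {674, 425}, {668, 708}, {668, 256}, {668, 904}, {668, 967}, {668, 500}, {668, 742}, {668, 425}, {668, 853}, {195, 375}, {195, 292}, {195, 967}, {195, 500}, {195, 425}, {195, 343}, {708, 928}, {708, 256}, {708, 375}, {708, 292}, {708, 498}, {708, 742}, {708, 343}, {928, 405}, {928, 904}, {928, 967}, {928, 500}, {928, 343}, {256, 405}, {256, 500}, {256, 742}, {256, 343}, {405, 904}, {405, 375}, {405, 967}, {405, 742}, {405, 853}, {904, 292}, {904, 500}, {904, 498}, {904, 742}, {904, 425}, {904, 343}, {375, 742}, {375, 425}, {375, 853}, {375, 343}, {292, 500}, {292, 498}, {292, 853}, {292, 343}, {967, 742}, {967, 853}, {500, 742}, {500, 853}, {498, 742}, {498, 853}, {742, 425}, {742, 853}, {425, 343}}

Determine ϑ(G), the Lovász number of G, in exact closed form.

deg(273) = 18; N(273) = {892, 983, 925, 348, 836, 874, 168, 674, 195, 904, 375, 292, 967, 500, 498, 742, 853, 343}.
N(925) = {373, 458, 892, 273, 455, 963, 874, 896, 168, 674, 195, 708, 256, 405, 375, 498, 742, 425}, |N(925)| = 18.
deg(874) = 18; N(874) = {373, 925, 135, 273, 455, 836, 896, 789, 168, 668, 195, 928, 256, 967, 500, 425, 853, 343}.
N(789) = {373, 983, 745, 266, 455, 874, 726, 168, 674, 668, 256, 405, 904, 375, 292, 425, 853, 343}, |N(789)| = 18.
deg(v) = 18 for all v (|V|=37); Paley(37): SR with (k,λ,μ)=(18,8,9).
A has 3 distinct eigenvalues ≈ [18.0, 2.5414, -3.5414].
λ_max=18, λ_min=-sqrt(37)/2 - 1/2; ϑ = −37·λ_min/(λ_max−λ_min) = sqrt(37).
≈ 6.08276253 (to 8 d.p.).

sqrt(37)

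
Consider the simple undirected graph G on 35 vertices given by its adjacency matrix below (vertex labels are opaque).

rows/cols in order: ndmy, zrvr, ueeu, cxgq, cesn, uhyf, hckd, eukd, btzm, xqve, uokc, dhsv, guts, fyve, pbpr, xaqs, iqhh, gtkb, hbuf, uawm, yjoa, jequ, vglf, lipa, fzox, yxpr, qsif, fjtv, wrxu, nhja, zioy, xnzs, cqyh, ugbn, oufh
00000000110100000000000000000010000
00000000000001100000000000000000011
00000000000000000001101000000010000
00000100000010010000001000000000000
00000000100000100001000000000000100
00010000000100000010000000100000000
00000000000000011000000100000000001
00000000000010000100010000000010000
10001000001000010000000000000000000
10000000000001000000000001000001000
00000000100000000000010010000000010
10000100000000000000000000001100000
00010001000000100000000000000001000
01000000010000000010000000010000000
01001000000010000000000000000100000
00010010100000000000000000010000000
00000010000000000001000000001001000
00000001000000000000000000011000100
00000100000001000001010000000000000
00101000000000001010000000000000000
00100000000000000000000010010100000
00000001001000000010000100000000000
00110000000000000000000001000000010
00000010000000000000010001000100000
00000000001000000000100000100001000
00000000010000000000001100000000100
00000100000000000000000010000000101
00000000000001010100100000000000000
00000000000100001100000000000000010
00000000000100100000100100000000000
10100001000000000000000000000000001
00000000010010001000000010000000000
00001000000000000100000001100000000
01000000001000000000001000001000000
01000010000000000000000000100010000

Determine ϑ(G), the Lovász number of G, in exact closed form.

15

deg(fzox) = 4; N(fzox) = {uokc, yjoa, qsif, xnzs}.
N(eukd) = {guts, gtkb, jequ, zioy}, |N(eukd)| = 4.
N(xnzs) = {xqve, guts, iqhh, fzox}, |N(xnzs)| = 4.
Vertex ndmy has 4 neighbors: btzm, xqve, dhsv, zioy.
Every vertex has degree 4 (N=35); Kneser-type, 3-subsets of [7].
A has 4 distinct eigenvalues ≈ [4.0, 2.0, -1.0, -3.0].
Lovász (edge-transitive): ϑ = −35·(-3)/((4)−(-3)) = 15.
Numerically 15.00000.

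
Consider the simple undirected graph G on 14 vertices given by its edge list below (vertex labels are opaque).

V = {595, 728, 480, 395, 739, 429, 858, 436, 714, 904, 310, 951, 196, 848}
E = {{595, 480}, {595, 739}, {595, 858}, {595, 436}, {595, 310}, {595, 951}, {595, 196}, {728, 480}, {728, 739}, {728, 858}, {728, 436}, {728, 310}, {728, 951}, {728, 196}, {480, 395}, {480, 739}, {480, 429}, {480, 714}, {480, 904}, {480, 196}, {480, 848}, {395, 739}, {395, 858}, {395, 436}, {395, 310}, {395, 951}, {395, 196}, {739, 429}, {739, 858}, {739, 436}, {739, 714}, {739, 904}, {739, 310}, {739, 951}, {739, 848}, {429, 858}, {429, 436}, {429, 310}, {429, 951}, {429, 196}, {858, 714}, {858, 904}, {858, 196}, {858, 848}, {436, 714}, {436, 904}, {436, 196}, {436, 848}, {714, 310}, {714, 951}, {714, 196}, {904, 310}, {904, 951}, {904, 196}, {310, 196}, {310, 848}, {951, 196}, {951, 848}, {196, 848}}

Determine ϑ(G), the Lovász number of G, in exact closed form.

N(714) = {480, 739, 858, 436, 310, 951, 196}, |N(714)| = 7.
Vertex 395 has 7 neighbors: 480, 739, 858, 436, 310, 951, 196.
deg(480) = 9; N(480) = {595, 728, 395, 739, 429, 714, 904, 196, 848}.
N(951) = {595, 728, 395, 739, 429, 714, 904, 196, 848}, |N(951)| = 9.
3 parts of sizes [7, 5, 2]; α(G) = 7 = ϑ (perfect).
Numerically 7.00000000.
Sandwich: α(G)=7 ≤ ϑ(G)=7 ≤ χ(Ḡ)=7 (collapsed).

7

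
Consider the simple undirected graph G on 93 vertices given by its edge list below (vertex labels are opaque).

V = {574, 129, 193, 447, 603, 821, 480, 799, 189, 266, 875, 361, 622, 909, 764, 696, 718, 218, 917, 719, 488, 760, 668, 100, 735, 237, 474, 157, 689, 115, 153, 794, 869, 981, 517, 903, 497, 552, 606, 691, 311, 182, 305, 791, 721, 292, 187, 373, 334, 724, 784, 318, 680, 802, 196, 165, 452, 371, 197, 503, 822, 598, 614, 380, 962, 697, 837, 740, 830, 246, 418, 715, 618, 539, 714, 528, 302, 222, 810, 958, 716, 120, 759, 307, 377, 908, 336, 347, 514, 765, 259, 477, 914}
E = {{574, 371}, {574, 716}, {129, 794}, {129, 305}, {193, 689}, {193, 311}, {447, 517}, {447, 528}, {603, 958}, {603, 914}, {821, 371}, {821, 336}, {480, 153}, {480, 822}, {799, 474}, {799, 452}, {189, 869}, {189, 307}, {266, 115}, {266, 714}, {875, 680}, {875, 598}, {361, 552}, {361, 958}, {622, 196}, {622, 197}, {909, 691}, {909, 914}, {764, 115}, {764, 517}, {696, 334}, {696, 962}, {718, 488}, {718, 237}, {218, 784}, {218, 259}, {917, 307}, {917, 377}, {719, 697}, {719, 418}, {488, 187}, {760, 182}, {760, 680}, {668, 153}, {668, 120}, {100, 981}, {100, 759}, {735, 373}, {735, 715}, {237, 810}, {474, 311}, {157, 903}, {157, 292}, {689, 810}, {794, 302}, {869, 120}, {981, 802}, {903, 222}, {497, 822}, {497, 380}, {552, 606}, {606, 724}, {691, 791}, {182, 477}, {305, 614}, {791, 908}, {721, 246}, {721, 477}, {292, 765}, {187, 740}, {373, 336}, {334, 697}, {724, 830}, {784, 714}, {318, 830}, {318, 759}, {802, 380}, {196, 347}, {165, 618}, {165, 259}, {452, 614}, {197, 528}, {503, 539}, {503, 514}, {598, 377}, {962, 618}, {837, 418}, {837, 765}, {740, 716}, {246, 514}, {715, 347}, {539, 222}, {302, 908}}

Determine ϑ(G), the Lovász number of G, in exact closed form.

deg(197) = 2; N(197) = {622, 528}.
Vertex 157 has 2 neighbors: 903, 292.
N(697) = {719, 334}, |N(697)| = 2.
Vertex 552 has 2 neighbors: 361, 606.
deg(v) = 2 for all v (|V|=93); connected 2-regular on 93 ⇒ C_{93}.
spec(A) ≈ [2.0, 1.995437, 1.98177, 1.95906, 1.927411, 1.886968, 1.837916, 1.780477, 1.714914, 1.641527, 1.56065, 1.472651, 1.377934, 1.276929, 1.170098, 1.057928, 0.940931, 0.819641, 0.694611, 0.566411, 0.435627, 0.302856, 0.168702, 0.033779, -0.101298, -0.235913, -0.369452, -0.501305, -0.630871, -0.757558, -0.880788, -1.0, -1.114649, -1.224212, -1.328189, -1.426106, -1.517516, -1.602002, -1.679179, -1.748693, -1.810229, -1.863505, -1.908279, -1.944345, -1.97154, -1.989739, -1.998859] (distinct, 6 d.p.).
−93·(-2*cos(pi/93)) / ((2)−(-2*cos(pi/93))) = 93*cos(pi/93)/(cos(pi/93) + 1) = ϑ(G).
= 46.48673188… (decimal).
Check 46 ≤ 93*cos(pi/93)/(cos(pi/93) + 1) ≤ 47: both strict.

93*cos(pi/93)/(cos(pi/93) + 1)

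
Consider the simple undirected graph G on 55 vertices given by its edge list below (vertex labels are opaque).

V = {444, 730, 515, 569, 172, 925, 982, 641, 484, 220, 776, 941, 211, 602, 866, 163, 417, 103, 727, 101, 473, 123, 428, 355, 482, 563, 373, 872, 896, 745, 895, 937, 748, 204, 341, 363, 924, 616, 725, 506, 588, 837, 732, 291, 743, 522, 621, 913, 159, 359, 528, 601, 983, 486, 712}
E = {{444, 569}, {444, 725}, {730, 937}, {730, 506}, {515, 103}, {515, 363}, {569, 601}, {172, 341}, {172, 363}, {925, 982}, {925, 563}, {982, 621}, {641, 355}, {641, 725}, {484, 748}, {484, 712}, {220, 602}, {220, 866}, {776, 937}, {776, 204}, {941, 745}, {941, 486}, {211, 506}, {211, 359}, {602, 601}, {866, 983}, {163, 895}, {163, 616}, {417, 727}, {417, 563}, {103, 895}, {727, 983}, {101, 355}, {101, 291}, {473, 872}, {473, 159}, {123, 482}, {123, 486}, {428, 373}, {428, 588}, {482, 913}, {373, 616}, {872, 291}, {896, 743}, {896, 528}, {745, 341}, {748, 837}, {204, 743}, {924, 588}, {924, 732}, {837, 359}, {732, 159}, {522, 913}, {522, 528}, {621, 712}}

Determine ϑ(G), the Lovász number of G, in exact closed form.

55*cos(pi/55)/(cos(pi/55) + 1)

N(601) = {569, 602}, |N(601)| = 2.
Vertex 563 has 2 neighbors: 925, 417.
Vertex 123 has 2 neighbors: 482, 486.
Vertex 937 has 2 neighbors: 730, 776.
Every vertex has degree 2 (N=55); this is C_{55}, the 55-cycle.
The 28 distinct eigenvalues: [2.0, 1.98696, 1.94802, 1.88369, 1.7948, 1.68251, 1.54828, 1.39388, 1.2213, 1.03279, 0.83083, 0.61803, 0.39718, 0.17115, -0.05711, -0.28463, -0.50844, -0.72562, -0.93333, -1.12889, -1.30972, -1.47348, -1.61803, -1.74149, -1.84225, -1.91899, -1.97071, -1.99674].
Lovász: ϑ = −55(-2*cos(pi/55))/(2+-(-1)*2*cos(pi/55)) = 55*cos(pi/55)/(cos(pi/55) + 1).
ϑ(G) ≈ 27.477556878.
Sandwich: α(G)=27 ≤ ϑ(G)=55*cos(pi/55)/(cos(pi/55) + 1) ≤ χ(Ḡ)=28 (both strict).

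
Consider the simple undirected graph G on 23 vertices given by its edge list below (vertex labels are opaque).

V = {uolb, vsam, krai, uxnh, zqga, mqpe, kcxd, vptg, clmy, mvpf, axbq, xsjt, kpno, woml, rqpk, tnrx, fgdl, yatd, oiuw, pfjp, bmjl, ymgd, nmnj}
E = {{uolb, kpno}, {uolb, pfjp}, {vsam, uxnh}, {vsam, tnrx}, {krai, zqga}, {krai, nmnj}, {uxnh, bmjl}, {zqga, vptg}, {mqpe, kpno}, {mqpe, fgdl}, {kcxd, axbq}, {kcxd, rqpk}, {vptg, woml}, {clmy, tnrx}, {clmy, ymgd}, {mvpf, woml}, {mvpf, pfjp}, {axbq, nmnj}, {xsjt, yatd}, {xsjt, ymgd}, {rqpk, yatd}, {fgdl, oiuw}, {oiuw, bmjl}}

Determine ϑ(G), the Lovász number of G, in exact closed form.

N(kcxd) = {axbq, rqpk}, |N(kcxd)| = 2.
deg(xsjt) = 2; N(xsjt) = {yatd, ymgd}.
deg(clmy) = 2; N(clmy) = {tnrx, ymgd}.
deg(yatd) = 2; N(yatd) = {xsjt, rqpk}.
2-regular, N=23; this is C_{23}, the 23-cycle.
spec(A) ≈ [2.0, 1.925835, 1.708839, 1.365106, 0.92013, 0.406912, -0.136485, -0.669759, -1.153361, -1.551423, -1.834423, -1.981372] (distinct, 6 d.p.).
λ_max=2, λ_min=-2*cos(pi/23); ϑ = −23·λ_min/(λ_max−λ_min) = 23*cos(pi/23)/(cos(pi/23) + 1).
= 11.44619361… (decimal).
Check 11 ≤ 23*cos(pi/23)/(cos(pi/23) + 1) ≤ 12: both strict.

23*cos(pi/23)/(cos(pi/23) + 1)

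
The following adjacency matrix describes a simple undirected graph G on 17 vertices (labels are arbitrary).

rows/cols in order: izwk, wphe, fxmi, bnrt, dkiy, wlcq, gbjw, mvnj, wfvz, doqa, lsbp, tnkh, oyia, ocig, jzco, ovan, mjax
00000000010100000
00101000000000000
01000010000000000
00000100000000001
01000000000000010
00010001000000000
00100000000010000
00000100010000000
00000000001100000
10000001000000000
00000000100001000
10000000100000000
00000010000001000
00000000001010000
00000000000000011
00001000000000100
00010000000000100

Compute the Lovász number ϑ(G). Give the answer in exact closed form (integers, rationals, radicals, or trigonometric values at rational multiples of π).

Vertex dkiy has 2 neighbors: wphe, ovan.
N(jzco) = {ovan, mjax}, |N(jzco)| = 2.
Vertex bnrt has 2 neighbors: wlcq, mjax.
Vertex oyia has 2 neighbors: gbjw, ocig.
2-regular, N=17; a single 17-cycle (edge-transitive).
Distinct eigenvalues (to 3 d.p.): [2.0, 1.865, 1.478, 0.891, 0.185, -0.547, -1.205, -1.7, -1.966].
Lovász: ϑ = −17(-2*cos(pi/17))/(2+-(-1)*2*cos(pi/17)) = 17*cos(pi/17)/(cos(pi/17) + 1).
Numerically 8.4270143.
α=8, χ(Ḡ)=9; ϑ=17*cos(pi/17)/(cos(pi/17) + 1) lies between (both strict).

17*cos(pi/17)/(cos(pi/17) + 1)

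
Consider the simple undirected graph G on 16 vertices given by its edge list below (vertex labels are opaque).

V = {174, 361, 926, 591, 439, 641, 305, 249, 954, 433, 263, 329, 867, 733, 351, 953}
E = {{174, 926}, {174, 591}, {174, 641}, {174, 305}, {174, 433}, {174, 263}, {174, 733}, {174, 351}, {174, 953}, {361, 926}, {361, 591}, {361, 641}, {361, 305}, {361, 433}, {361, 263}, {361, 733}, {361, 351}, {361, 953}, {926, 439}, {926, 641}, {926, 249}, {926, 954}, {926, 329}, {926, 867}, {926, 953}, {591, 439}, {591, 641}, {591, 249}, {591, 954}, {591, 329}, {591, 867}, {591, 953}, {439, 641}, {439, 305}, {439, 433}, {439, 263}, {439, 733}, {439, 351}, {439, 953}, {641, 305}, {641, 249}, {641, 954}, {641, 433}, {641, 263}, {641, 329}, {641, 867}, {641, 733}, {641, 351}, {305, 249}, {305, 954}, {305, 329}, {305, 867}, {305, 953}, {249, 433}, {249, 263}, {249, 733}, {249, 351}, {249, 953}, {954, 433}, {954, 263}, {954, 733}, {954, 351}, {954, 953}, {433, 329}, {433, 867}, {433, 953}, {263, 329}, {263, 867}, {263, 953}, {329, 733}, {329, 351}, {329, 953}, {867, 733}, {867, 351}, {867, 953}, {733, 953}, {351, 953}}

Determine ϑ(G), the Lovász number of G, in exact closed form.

7

N(926) = {174, 361, 439, 641, 249, 954, 329, 867, 953}, |N(926)| = 9.
Vertex 953 has 14 neighbors: 174, 361, 926, 591, 439, 305, 249, 954, 433, 263, 329, 867, 733, 351.
deg(249) = 9; N(249) = {926, 591, 641, 305, 433, 263, 733, 351, 953}.
N(361) = {926, 591, 641, 305, 433, 263, 733, 351, 953}, |N(361)| = 9.
K_{7,7,2} (perfect); ϑ(G) = α(G) = max{7,7,2} = 7.
≈ 7.000000 (to 6 d.p.).
Check 7 ≤ 7 ≤ 7: collapsed.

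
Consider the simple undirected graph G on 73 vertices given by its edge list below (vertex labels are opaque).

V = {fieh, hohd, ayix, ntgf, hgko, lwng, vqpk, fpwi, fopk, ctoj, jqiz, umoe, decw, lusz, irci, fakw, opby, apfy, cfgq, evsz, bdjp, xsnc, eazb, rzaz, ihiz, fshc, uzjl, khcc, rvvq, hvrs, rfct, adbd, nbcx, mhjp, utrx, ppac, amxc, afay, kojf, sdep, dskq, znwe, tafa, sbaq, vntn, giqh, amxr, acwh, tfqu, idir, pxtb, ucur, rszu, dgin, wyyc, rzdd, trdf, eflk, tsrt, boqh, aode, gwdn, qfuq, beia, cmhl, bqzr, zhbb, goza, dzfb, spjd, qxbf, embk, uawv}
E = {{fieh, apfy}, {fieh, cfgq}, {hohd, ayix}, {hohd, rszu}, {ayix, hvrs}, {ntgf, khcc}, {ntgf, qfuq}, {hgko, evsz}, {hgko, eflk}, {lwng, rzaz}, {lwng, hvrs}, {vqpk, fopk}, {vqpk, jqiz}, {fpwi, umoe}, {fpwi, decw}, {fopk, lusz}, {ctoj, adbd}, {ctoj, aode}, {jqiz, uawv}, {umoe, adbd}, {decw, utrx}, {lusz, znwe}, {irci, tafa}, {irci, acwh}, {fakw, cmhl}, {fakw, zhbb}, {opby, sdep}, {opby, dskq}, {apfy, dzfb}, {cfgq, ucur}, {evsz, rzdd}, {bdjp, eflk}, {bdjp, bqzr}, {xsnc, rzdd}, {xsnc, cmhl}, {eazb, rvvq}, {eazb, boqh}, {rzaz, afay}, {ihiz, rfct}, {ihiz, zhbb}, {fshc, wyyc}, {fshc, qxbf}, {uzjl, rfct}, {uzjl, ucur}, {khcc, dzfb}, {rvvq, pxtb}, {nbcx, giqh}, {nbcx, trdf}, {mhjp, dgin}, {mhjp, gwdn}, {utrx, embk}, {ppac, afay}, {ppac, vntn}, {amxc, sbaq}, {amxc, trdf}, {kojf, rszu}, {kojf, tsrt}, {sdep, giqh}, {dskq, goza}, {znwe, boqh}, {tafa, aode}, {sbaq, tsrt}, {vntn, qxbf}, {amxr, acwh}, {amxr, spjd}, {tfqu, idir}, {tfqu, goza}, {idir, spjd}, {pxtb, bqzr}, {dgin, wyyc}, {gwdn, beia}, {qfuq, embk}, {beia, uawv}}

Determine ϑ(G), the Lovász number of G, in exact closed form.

73*cos(pi/73)/(cos(pi/73) + 1)

Vertex sdep has 2 neighbors: opby, giqh.
deg(hgko) = 2; N(hgko) = {evsz, eflk}.
N(znwe) = {lusz, boqh}, |N(znwe)| = 2.
Vertex goza has 2 neighbors: dskq, tfqu.
2-regular, N=73; this is C_{73}, the 73-cycle.
The 37 distinct eigenvalues: [2.0, 1.993, 1.97, 1.934, 1.883, 1.818, 1.739, 1.648, 1.544, 1.429, 1.304, 1.169, 1.025, 0.873, 0.715, 0.552, 0.385, 0.215, 0.043, -0.129, -0.3, -0.469, -0.634, -0.795, -0.95, -1.098, -1.237, -1.368, -1.488, -1.598, -1.695, -1.78, -1.852, -1.91, -1.954, -1.983, -1.998].
−73·(-2*cos(pi/73)) / ((2)−(-2*cos(pi/73))) = 73*cos(pi/73)/(cos(pi/73) + 1) = ϑ(G).
Numerically 36.483095.
Sandwich: α(G)=36 ≤ ϑ(G)=73*cos(pi/73)/(cos(pi/73) + 1) ≤ χ(Ḡ)=37 (both strict).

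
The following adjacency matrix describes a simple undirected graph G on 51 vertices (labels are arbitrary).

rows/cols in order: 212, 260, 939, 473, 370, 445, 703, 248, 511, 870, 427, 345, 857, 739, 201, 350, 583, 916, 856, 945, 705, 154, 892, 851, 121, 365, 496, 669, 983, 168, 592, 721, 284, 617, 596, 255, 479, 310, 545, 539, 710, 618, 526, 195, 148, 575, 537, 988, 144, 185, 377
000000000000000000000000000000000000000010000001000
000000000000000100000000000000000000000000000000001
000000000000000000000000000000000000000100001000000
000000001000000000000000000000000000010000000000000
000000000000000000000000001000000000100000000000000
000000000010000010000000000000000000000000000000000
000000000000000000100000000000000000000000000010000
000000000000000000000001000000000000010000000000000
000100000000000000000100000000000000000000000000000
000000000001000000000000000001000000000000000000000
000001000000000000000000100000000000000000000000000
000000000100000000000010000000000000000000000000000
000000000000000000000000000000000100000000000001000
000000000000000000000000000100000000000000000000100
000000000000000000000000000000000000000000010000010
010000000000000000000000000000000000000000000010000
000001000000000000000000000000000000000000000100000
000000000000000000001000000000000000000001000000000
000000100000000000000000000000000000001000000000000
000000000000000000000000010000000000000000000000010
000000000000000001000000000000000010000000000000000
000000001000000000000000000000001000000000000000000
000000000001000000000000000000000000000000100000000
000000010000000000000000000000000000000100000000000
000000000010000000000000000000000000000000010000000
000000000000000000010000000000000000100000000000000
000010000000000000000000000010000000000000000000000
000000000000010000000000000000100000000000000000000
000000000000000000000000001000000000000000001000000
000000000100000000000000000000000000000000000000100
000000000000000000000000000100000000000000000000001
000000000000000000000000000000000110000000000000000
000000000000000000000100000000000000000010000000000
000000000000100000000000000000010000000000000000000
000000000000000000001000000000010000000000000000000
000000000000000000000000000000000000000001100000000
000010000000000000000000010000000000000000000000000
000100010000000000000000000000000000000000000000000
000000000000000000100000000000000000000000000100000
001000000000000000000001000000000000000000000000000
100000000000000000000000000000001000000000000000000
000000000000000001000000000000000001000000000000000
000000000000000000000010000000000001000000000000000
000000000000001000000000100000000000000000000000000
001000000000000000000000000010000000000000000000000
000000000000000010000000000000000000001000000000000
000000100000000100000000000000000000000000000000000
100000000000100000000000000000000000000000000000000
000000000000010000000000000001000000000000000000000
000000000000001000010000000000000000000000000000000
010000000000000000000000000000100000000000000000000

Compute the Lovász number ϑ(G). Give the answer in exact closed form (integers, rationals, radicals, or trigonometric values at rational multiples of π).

51*cos(pi/51)/(cos(pi/51) + 1)

N(212) = {710, 988}, |N(212)| = 2.
deg(345) = 2; N(345) = {870, 892}.
Vertex 260 has 2 neighbors: 350, 377.
deg(575) = 2; N(575) = {583, 545}.
Regular of degree 2 on 51 vertices: a single 51-cycle (edge-transitive).
Distinct eigenvalues (to 5 d.p.): [2.0, 1.98484, 1.93959, 1.86494, 1.76202, 1.63239, 1.47802, 1.30124, 1.10473, 0.89148, 0.66471, 0.42787, 0.18454, -0.06159, -0.30678, -0.54733, -0.77957, -1.0, -1.20527, -1.39227, -1.55816, -1.70043, -1.81693, -1.90588, -1.96595, -1.99621].
Lovász: ϑ = −51(-2*cos(pi/51))/(2+-(-1)*2*cos(pi/51)) = 51*cos(pi/51)/(cos(pi/51) + 1).
Numerically 25.47579.
Sandwich: α(G)=25 ≤ ϑ(G)=51*cos(pi/51)/(cos(pi/51) + 1) ≤ χ(Ḡ)=26 (both strict).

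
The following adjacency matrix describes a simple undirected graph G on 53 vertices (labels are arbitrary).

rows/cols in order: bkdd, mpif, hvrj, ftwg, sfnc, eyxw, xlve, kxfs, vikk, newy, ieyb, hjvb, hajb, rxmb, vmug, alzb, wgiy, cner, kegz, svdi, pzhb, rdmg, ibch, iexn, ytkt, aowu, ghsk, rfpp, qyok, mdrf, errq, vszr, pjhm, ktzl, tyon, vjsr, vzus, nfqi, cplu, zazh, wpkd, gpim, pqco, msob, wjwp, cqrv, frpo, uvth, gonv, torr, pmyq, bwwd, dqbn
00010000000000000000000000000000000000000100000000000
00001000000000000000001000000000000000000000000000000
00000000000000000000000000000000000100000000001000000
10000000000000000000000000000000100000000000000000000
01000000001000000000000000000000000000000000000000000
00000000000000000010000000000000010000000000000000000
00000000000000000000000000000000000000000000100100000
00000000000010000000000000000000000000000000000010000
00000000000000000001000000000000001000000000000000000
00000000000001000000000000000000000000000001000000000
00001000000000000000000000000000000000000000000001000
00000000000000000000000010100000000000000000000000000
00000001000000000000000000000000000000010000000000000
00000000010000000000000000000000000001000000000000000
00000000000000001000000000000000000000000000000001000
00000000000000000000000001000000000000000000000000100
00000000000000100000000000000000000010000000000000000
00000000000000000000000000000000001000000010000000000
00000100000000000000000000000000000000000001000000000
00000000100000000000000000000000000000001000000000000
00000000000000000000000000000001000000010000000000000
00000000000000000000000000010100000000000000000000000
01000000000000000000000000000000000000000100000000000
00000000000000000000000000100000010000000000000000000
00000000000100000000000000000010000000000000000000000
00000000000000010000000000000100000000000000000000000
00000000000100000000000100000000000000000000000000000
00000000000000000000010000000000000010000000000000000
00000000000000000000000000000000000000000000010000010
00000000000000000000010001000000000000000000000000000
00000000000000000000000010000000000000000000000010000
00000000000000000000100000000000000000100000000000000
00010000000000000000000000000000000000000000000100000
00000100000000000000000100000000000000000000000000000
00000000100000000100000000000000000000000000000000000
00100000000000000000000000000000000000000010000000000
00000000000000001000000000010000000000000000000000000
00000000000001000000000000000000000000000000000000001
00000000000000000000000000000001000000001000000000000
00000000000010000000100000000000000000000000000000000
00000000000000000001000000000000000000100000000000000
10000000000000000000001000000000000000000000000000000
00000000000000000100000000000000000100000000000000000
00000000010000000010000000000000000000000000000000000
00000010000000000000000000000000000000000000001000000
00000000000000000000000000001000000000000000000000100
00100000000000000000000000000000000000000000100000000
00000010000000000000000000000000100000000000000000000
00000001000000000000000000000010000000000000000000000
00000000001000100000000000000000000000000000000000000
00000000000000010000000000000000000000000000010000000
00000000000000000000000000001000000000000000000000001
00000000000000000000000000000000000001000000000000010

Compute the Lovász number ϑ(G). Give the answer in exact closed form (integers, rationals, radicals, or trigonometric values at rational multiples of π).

53*cos(pi/53)/(cos(pi/53) + 1)

Vertex pjhm has 2 neighbors: ftwg, uvth.
deg(uvth) = 2; N(uvth) = {xlve, pjhm}.
deg(sfnc) = 2; N(sfnc) = {mpif, ieyb}.
N(ieyb) = {sfnc, torr}, |N(ieyb)| = 2.
Every vertex has degree 2 (N=53); a single 53-cycle (edge-transitive).
Distinct eigenvalues (to 5 d.p.): [2.0, 1.98596, 1.94405, 1.87484, 1.77931, 1.65881, 1.51502, 1.34997, 1.16596, 0.96558, 0.75166, 0.52717, 0.29529, 0.05927, -0.17759, -0.41196, -0.64054, -0.86013, -1.06765, -1.26018, -1.43501, -1.58971, -1.72209, -1.83029, -1.9128, -1.96846, -1.99649].
ϑ = −N·λ_min/(λ_max−λ_min) = −53·(-2*cos(pi/53))/(2−(-2*cos(pi/53))) = 53*cos(pi/53)/(cos(pi/53) + 1).
= 26.476708993… (decimal).
Sandwich: α(G)=26 ≤ ϑ(G)=53*cos(pi/53)/(cos(pi/53) + 1) ≤ χ(Ḡ)=27 (both strict).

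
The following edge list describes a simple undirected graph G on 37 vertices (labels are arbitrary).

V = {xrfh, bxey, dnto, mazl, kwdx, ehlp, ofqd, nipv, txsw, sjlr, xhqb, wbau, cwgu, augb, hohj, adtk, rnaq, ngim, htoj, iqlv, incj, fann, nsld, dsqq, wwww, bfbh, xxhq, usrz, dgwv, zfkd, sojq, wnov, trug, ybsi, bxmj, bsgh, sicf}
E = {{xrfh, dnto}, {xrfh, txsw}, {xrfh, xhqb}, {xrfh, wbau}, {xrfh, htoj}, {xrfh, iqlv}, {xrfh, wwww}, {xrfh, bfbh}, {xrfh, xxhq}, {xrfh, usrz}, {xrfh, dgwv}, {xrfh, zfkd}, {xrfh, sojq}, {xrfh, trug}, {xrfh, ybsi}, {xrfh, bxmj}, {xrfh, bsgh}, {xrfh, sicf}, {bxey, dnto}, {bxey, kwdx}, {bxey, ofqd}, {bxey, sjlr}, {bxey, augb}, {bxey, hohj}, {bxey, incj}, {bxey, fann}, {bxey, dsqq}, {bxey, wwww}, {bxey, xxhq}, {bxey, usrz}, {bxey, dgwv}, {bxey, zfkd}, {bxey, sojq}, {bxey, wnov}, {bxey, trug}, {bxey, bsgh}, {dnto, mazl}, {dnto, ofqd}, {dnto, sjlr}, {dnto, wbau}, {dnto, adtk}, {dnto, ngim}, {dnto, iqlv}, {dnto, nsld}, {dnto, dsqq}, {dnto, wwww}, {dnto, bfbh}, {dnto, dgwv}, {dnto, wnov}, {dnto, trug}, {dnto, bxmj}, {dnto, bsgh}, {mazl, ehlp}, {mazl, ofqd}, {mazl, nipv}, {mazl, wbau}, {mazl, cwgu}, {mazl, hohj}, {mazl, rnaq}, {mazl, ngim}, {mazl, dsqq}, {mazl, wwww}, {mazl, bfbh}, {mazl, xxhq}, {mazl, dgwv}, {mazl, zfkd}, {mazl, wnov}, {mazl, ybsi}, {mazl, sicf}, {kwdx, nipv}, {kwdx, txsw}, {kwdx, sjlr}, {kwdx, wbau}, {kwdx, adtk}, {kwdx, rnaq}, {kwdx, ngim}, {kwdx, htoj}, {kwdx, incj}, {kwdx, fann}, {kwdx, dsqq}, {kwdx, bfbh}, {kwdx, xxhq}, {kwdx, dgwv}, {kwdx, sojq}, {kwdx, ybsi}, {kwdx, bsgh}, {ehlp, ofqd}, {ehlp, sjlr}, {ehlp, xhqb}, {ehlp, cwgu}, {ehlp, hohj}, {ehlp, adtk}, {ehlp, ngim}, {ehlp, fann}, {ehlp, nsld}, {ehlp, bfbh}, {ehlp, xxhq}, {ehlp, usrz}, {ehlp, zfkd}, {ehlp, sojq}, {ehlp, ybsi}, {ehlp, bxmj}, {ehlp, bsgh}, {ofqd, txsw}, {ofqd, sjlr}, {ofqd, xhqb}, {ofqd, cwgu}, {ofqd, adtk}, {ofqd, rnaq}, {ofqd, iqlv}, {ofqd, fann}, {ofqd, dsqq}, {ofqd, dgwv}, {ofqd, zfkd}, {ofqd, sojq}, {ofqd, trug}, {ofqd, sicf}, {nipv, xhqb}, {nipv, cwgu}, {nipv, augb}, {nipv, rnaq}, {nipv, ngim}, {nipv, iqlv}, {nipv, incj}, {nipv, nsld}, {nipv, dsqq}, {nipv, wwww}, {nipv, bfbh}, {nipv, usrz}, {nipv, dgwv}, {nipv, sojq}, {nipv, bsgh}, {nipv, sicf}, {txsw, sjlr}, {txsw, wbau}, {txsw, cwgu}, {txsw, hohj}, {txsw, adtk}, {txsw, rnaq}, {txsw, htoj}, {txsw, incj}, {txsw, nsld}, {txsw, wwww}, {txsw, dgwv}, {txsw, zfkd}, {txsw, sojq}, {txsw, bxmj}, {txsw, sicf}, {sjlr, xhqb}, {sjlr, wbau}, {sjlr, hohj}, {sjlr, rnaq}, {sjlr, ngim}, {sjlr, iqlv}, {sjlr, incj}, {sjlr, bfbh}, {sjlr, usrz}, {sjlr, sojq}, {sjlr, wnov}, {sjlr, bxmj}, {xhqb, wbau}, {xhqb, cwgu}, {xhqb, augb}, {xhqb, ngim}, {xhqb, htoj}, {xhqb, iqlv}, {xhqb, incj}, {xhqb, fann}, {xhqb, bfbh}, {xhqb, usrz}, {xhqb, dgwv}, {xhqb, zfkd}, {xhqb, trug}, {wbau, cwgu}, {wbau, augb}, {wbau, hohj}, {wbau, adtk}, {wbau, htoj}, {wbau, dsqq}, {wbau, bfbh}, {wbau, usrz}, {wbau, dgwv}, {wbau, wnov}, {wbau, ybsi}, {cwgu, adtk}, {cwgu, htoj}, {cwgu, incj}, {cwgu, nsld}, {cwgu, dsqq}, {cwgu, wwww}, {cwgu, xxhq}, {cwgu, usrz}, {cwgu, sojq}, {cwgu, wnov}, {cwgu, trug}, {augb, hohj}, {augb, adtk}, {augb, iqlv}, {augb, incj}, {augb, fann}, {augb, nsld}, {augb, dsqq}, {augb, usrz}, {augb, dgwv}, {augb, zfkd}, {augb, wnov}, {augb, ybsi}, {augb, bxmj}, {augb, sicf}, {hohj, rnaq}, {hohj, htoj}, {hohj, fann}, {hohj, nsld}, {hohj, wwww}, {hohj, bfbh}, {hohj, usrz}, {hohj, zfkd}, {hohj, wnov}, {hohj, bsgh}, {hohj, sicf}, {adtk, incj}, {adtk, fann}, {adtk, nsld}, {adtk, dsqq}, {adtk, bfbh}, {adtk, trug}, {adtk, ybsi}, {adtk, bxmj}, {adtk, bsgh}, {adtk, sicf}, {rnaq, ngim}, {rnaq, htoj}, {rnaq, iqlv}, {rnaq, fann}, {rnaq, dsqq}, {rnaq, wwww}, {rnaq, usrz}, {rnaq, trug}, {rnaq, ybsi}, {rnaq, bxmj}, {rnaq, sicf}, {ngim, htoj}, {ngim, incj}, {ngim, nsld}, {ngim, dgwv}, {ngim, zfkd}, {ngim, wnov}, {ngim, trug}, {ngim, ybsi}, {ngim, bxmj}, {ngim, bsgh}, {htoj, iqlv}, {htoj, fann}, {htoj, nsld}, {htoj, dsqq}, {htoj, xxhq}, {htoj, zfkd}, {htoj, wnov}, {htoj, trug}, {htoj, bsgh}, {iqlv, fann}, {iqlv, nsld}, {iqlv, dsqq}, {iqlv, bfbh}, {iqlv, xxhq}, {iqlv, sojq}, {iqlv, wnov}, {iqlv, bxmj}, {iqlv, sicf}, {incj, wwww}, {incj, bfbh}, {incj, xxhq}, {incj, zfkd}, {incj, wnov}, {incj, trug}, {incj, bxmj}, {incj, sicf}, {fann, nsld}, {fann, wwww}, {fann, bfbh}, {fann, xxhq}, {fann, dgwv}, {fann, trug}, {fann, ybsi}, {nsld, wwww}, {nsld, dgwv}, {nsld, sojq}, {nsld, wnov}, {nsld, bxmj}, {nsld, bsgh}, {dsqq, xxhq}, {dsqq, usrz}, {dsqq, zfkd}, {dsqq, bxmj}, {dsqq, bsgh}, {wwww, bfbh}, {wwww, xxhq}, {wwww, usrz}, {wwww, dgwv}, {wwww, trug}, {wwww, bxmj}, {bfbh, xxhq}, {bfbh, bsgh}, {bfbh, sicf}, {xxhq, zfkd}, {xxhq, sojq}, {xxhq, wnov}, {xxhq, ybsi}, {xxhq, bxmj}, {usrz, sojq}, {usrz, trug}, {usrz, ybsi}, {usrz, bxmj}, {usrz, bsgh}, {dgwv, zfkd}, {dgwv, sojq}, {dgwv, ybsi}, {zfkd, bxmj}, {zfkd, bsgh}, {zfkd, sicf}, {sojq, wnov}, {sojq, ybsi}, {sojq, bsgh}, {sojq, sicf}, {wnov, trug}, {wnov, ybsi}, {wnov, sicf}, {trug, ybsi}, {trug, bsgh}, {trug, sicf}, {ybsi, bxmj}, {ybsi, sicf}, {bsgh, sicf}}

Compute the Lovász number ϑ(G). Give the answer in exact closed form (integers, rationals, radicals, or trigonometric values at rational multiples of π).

N(bxmj) = {xrfh, dnto, ehlp, txsw, sjlr, augb, adtk, rnaq, ngim, iqlv, incj, nsld, dsqq, wwww, xxhq, usrz, zfkd, ybsi}, |N(bxmj)| = 18.
deg(incj) = 18; N(incj) = {bxey, kwdx, nipv, txsw, sjlr, xhqb, cwgu, augb, adtk, ngim, wwww, bfbh, xxhq, zfkd, wnov, trug, bxmj, sicf}.
Vertex rnaq has 18 neighbors: mazl, kwdx, ofqd, nipv, txsw, sjlr, hohj, ngim, htoj, iqlv, fann, dsqq, wwww, usrz, trug, ybsi, bxmj, sicf.
Vertex hohj has 18 neighbors: bxey, mazl, ehlp, txsw, sjlr, wbau, augb, rnaq, htoj, fann, nsld, wwww, bfbh, usrz, zfkd, wnov, bsgh, sicf.
Every vertex has degree 18 (N=37); strongly regular (37,18,8,9).
spec(A) ≈ [18.0, 2.541, -3.541] (distinct, 3 d.p.).
With N=37: ϑ(G) = 37·(-(-sqrt(37)/2 - 1/2))/(18−(-sqrt(37)/2 - 1/2)) = sqrt(37).
ϑ(G) ≈ 6.0827625.

sqrt(37)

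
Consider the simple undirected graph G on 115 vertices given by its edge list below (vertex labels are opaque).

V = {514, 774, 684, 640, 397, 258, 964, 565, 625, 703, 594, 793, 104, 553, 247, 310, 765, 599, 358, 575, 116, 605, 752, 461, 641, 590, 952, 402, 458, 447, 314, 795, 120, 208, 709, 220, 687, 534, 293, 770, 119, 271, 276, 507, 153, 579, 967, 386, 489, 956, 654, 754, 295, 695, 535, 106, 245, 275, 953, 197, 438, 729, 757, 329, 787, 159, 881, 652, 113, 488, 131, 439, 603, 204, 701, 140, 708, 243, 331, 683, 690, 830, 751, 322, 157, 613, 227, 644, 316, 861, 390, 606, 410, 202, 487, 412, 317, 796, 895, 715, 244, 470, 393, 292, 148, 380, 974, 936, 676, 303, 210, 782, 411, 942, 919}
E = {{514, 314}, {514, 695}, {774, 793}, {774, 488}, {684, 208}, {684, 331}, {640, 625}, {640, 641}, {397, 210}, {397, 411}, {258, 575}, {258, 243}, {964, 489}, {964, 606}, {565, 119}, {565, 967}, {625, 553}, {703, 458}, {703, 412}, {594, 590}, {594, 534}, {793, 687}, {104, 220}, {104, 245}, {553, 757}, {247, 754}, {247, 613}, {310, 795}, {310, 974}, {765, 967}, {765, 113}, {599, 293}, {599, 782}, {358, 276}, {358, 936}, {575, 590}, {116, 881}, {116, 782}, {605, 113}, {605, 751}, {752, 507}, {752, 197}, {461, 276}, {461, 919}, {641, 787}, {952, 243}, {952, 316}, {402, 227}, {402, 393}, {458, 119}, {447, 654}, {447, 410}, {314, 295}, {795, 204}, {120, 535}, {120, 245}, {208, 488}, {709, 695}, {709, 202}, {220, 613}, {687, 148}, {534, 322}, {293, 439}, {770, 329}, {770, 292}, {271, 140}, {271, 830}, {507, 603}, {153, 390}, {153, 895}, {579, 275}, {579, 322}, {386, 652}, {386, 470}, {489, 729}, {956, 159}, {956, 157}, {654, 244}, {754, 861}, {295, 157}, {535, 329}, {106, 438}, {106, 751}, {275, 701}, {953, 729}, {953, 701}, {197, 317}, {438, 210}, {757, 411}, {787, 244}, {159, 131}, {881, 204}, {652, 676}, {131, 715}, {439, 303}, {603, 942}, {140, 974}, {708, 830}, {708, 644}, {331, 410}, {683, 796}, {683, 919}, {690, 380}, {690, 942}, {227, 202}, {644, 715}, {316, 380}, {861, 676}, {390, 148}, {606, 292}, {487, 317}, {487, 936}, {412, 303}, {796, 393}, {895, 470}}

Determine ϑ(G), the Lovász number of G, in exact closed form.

deg(204) = 2; N(204) = {795, 881}.
Vertex 489 has 2 neighbors: 964, 729.
deg(397) = 2; N(397) = {210, 411}.
deg(565) = 2; N(565) = {119, 967}.
Regular of degree 2 on 115 vertices: a single 115-cycle (edge-transitive).
A has 58 distinct eigenvalues ≈ [2.0, 1.997016, 1.988071, 1.973194, 1.952428, 1.925835, 1.893494, 1.855503, 1.811974, 1.763037, 1.708839, 1.649541, 1.58532, 1.516368, 1.44289, 1.365106, 1.283249, 1.197561, 1.1083, 1.01573, 0.92013, 0.821784, 0.720985, 0.618034, 0.513239, 0.406912, 0.299371, 0.190936, 0.081932, -0.027317, -0.136485, -0.245245, -0.353273, -0.460247, -0.565848, -0.669759, -0.771672, -0.871282, -0.968292, -1.062411, -1.153361, -1.240868, -1.324672, -1.404522, -1.480181, -1.551423, -1.618034, -1.679817, -1.736586, -1.788173, -1.834423, -1.875198, -1.910377, -1.939855, -1.963543, -1.981372, -1.993287, -1.999254].
Lovász: ϑ = −115(-2*cos(pi/115))/(2+-(-1)*2*cos(pi/115)) = 115*cos(pi/115)/(cos(pi/115) + 1).
≈ 57.4892708 (to 7 d.p.).
Lovász sandwich 57 ≤ 115*cos(pi/115)/(cos(pi/115) + 1) ≤ 58: both strict.

115*cos(pi/115)/(cos(pi/115) + 1)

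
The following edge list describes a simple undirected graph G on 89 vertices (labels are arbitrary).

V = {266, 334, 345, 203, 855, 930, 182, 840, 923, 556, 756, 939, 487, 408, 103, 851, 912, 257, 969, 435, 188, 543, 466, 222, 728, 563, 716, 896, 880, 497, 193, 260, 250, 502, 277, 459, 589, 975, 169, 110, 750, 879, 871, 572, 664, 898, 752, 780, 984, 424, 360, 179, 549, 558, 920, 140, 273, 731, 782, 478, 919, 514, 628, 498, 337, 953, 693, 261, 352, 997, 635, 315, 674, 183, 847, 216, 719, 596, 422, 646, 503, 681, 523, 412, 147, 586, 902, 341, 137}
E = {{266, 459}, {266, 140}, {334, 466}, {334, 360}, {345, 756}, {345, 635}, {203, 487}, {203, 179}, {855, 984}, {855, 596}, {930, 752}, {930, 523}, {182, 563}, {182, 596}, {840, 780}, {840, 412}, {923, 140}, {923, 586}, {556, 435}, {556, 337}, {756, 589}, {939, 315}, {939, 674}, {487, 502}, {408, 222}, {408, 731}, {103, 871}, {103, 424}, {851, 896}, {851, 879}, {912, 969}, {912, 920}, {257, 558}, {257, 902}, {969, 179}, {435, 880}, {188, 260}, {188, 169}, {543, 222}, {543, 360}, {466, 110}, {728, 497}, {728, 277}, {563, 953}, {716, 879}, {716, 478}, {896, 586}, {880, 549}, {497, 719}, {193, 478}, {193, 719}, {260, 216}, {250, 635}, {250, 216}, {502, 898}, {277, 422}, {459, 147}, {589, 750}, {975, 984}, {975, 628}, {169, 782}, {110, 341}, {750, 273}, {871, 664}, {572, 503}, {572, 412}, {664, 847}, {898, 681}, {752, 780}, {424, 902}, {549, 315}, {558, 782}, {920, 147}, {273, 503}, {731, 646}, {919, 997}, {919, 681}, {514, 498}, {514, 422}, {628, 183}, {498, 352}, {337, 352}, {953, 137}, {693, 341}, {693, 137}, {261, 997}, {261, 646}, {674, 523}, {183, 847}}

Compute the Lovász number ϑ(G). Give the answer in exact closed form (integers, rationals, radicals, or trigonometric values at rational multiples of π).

N(408) = {222, 731}, |N(408)| = 2.
Vertex 920 has 2 neighbors: 912, 147.
N(352) = {498, 337}, |N(352)| = 2.
Vertex 975 has 2 neighbors: 984, 628.
89-vertex 2-regular graph: the odd cycle C_{89}.
The 45 distinct eigenvalues: [2.0, 1.995, 1.9801, 1.9553, 1.9208, 1.8767, 1.8232, 1.7607, 1.6894, 1.6097, 1.522, 1.4266, 1.3242, 1.2152, 1.1001, 0.9796, 0.8541, 0.7244, 0.5911, 0.4549, 0.3164, 0.1763, 0.0353, -0.1058, -0.2465, -0.3859, -0.5233, -0.6582, -0.7898, -0.9174, -1.0405, -1.1584, -1.2705, -1.3763, -1.4752, -1.5668, -1.6506, -1.7261, -1.7931, -1.8511, -1.8999, -1.9393, -1.9689, -1.9888, -1.9988].
ϑ = −N·λ_min/(λ_max−λ_min) = −89·(-2*cos(pi/89))/(2−(-2*cos(pi/89))) = 89*cos(pi/89)/(cos(pi/89) + 1).
= 44.48614… (decimal).
44 ≤ 89*cos(pi/89)/(cos(pi/89) + 1) ≤ 45: both strict.

89*cos(pi/89)/(cos(pi/89) + 1)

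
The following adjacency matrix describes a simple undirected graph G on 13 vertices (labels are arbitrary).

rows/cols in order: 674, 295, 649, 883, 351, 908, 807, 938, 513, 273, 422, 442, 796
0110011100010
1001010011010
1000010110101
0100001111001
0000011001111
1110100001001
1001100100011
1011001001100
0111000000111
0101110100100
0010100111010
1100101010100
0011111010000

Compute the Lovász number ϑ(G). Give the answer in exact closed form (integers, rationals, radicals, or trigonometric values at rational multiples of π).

deg(295) = 6; N(295) = {674, 883, 908, 513, 273, 442}.
deg(938) = 6; N(938) = {674, 649, 883, 807, 273, 422}.
N(883) = {295, 807, 938, 513, 273, 796}, |N(883)| = 6.
Vertex 513 has 6 neighbors: 295, 649, 883, 422, 442, 796.
G on 13 vertices is 6-regular; Paley(13): SR with (k,λ,μ)=(6,2,3).
A has 3 distinct eigenvalues ≈ [6.0, 1.3028, -2.3028].
With N=13: ϑ(G) = 13·(-(-sqrt(13)/2 - 1/2))/(6−(-sqrt(13)/2 - 1/2)) = sqrt(13).
≈ 3.60555 (to 5 d.p.).

sqrt(13)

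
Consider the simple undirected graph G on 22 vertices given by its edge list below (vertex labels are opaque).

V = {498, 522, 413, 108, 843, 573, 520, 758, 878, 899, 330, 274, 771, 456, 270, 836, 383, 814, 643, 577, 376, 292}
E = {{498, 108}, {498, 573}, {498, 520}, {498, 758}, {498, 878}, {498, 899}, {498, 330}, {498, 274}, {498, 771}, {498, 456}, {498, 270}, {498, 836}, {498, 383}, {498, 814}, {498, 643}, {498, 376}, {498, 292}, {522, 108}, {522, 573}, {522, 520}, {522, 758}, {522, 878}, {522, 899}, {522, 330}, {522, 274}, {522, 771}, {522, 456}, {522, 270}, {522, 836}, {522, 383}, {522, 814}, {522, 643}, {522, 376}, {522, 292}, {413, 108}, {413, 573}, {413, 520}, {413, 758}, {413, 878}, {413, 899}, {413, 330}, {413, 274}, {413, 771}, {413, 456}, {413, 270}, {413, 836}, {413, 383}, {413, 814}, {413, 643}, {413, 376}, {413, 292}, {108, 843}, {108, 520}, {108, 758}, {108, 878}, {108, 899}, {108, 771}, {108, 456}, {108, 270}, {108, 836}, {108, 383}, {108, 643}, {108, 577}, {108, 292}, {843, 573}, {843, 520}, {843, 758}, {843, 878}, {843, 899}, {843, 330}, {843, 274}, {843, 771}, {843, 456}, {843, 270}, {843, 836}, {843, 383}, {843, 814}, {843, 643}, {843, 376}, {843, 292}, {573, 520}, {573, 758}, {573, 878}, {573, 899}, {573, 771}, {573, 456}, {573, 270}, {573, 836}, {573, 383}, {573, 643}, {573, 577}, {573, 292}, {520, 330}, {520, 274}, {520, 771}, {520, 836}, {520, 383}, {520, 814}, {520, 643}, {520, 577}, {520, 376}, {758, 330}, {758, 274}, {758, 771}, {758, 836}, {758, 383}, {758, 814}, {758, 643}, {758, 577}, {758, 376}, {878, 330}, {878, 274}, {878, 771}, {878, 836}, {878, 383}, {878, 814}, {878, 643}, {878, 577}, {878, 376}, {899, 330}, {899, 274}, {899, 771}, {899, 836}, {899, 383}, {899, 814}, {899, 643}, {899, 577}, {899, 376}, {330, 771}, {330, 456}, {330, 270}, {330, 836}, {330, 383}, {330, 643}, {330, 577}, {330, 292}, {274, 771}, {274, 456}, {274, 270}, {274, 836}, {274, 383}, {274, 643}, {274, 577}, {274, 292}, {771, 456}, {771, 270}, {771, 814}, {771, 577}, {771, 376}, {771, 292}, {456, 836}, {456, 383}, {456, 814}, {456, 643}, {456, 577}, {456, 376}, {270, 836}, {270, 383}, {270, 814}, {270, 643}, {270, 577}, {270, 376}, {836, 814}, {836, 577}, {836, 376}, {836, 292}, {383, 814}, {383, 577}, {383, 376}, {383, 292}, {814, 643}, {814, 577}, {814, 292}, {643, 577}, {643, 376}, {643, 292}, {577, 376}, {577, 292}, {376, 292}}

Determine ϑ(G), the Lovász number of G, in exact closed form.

N(383) = {498, 522, 413, 108, 843, 573, 520, 758, 878, 899, 330, 274, 456, 270, 814, 577, 376, 292}, |N(383)| = 18.
Vertex 520 has 15 neighbors: 498, 522, 413, 108, 843, 573, 330, 274, 771, 836, 383, 814, 643, 577, 376.
Vertex 843 has 17 neighbors: 108, 573, 520, 758, 878, 899, 330, 274, 771, 456, 270, 836, 383, 814, 643, 376, 292.
deg(376) = 16; N(376) = {498, 522, 413, 843, 520, 758, 878, 899, 771, 456, 270, 836, 383, 643, 577, 292}.
G = K_{7,6,5,4}: α = 7 = χ(Ḡ), so ϑ = 7.
= 7.00000… (decimal).
Lovász sandwich 7 ≤ 7 ≤ 7: collapsed.

7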